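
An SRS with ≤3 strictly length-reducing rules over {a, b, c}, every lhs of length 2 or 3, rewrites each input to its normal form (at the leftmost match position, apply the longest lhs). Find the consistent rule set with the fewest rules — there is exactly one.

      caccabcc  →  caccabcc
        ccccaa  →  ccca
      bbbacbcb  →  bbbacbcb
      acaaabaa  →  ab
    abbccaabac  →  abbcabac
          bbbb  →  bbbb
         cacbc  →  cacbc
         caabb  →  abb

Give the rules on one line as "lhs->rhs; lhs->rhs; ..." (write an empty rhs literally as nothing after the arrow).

  | caccabcc
  | ccccaa => ccca
  | bbbacbcb
  | acaaabaa => aaabaa => abaa => ab

aa->; caa->a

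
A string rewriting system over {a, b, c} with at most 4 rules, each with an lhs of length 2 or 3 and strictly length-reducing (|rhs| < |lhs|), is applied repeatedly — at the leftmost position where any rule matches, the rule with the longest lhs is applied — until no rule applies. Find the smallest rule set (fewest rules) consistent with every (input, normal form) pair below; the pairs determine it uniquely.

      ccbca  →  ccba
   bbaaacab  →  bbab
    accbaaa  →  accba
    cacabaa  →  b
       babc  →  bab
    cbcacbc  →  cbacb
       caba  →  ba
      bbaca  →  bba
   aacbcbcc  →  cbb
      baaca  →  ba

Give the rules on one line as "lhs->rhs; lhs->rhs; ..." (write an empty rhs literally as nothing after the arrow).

aa->; bc->b; ca->

  | ccbca => ccba
  | bbaaacab => bbacab => bbab
  | accbaaa => accba
  | cacabaa => cabaa => baa => b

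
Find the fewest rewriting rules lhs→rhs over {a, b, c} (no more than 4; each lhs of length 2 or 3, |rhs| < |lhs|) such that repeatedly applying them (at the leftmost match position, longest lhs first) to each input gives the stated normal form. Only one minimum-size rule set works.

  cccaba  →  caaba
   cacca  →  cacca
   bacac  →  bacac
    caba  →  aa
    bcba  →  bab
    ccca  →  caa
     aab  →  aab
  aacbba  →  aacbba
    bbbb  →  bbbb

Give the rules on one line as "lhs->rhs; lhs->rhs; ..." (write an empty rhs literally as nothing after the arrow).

cab->a; cba->ab; ccc->ca

  | cccaba => caaba
  | cacca
  | bacac
  | caba => aa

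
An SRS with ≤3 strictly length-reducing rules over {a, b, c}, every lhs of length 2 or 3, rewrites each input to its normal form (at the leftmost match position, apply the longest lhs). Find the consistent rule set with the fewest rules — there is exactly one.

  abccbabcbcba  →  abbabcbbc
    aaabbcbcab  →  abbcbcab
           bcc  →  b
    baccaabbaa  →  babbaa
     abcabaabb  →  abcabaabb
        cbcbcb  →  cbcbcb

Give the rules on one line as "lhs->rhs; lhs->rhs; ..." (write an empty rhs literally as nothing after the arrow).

aaa->a; cba->bc; cc->

  | abccbabcbcba => abbabcbcba => abbabcbbc
  | aaabbcbcab => abbcbcab
  | bcc => b
  | baccaabbaa => baaabbaa => babbaa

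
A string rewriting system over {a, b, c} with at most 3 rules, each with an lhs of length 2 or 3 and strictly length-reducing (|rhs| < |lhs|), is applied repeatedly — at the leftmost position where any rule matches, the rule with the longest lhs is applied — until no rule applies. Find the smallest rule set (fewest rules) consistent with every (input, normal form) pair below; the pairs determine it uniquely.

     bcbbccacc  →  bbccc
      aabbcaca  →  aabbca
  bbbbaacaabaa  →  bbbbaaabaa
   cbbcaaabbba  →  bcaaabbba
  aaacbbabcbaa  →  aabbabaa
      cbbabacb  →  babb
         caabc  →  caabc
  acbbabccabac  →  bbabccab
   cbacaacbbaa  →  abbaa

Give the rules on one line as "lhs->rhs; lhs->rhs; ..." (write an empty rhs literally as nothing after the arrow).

  | bcbbccacc => bbccacc => bbccc
  | aabbcaca => aabbca
  | bbbbaacaabaa => bbbbaaabaa
  | cbbcaaabbba => bcaaabbba

ac->; cb->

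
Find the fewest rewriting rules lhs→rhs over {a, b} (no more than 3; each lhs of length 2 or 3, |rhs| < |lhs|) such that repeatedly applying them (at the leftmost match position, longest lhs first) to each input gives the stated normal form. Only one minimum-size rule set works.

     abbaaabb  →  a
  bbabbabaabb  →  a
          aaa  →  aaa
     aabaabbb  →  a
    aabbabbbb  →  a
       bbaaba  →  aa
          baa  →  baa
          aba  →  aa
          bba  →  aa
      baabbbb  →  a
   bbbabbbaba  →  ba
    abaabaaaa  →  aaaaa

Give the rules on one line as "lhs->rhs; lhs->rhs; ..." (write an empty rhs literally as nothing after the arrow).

  | abbaaabb => abaaabb => aaaabb => aabb => bb => a
  | bbabbabaabb => aabbabaabb => bbabaabb => aabaabb => baabb => bbb => ab => a
  | aaa
  | aabaabbb => baabbb => bbbb => abb => ab => a

aab->b; ab->a; bb->a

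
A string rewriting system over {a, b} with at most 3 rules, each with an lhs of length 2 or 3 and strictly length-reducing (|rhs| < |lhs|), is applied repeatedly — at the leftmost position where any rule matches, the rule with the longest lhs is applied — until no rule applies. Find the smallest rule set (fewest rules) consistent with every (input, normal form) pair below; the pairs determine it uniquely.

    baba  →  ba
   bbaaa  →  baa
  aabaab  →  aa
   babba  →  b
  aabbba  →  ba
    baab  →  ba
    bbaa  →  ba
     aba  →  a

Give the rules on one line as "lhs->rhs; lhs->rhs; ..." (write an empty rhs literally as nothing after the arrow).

  | baba => ba
  | bbaaa => baa
  | aabaab => aaab => aa
  | babba => bba => b

ab->; bba->b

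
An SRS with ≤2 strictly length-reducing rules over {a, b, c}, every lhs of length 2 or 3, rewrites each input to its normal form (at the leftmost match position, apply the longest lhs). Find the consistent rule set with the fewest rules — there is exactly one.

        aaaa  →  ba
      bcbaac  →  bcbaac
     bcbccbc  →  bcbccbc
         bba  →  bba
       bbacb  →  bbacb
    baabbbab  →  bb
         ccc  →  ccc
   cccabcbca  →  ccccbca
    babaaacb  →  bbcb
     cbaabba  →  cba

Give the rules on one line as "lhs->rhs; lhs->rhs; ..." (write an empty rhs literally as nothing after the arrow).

  | aaaa => ba
  | bcbaac
  | bcbccbc
  | bba

aaa->b; ab->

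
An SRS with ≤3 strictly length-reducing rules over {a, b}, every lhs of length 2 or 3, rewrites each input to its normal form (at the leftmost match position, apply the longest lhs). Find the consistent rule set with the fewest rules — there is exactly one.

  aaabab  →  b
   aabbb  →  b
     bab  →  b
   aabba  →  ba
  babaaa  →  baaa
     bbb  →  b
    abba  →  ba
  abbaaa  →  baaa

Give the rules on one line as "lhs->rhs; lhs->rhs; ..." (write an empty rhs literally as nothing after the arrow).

ab->b; bb->b

  | aaabab => aabab => abab => bab => bb => b
  | aabbb => abbb => bbb => bb => b
  | bab => bb => b
  | aabba => abba => bba => ba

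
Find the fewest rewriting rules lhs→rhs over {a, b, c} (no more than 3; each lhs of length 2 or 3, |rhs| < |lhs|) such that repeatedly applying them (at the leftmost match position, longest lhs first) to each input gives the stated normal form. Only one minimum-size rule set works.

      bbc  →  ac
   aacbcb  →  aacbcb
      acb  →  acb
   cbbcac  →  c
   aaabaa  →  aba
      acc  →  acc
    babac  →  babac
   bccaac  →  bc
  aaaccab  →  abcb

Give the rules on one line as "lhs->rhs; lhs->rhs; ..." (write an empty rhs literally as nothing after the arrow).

aaa->ab; bb->a; ca->

  | bbc => ac
  | aacbcb
  | acb
  | cbbcac => cacac => cac => c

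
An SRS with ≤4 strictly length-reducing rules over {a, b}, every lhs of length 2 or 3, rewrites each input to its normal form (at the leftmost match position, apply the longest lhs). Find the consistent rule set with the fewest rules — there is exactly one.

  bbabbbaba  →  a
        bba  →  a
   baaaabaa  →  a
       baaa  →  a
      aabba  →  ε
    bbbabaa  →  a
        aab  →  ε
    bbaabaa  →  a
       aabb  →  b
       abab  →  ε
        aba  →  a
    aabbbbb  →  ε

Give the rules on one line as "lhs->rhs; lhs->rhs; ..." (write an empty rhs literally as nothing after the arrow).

  | bbabbbaba => abbbaba => bbaba => aba => a
  | bba => a
  | baaaabaa => aaabaa => aabaa => abaa => aa => a
  | baaa => aa => a

aa->a; ab->; ba->; bb->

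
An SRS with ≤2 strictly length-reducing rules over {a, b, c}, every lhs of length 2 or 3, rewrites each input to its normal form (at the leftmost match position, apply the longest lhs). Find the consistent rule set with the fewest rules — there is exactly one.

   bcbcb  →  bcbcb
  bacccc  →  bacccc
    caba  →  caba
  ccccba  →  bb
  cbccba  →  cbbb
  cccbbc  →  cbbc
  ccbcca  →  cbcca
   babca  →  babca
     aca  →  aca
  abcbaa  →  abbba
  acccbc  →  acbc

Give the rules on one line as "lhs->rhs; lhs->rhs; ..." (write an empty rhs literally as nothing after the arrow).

cba->bb; ccb->cb

  | bcbcb
  | bacccc
  | caba
  | ccccba => cccba => ccba => cba => bb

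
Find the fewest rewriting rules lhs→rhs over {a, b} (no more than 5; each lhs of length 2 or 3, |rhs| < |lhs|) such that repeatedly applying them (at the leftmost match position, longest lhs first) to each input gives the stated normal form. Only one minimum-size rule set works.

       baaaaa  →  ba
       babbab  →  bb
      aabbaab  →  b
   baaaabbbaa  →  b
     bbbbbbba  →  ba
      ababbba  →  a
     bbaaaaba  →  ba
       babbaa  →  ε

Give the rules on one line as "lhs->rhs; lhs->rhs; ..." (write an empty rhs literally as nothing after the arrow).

  | baaaaa => aaa => ba
  | babbab => bbbab => bab => bb
  | aabbaab => bbbaab => baab => b
  | baaaabbbaa => aabbbaa => bbbbaa => bbaa => aa => b

aa->b; ab->b; baa->; bba->a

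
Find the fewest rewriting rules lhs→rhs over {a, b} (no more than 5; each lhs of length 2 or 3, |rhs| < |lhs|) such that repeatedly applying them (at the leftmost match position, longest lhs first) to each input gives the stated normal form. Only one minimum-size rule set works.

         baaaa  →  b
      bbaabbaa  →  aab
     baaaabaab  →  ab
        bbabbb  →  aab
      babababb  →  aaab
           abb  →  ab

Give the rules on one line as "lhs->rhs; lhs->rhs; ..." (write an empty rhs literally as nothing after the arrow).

  | baaaa => baaa => baa => ba => b
  | bbaabbaa => ababbaa => abbbaa => aabaa => aaba => aab
  | baaaabaab => baaabaab => baabaab => babaab => bbaab => abab => abb => ab
  | bbabbb => abbbb => aabb => aab

ba->b; bb->b; bba->ab; bbb->ab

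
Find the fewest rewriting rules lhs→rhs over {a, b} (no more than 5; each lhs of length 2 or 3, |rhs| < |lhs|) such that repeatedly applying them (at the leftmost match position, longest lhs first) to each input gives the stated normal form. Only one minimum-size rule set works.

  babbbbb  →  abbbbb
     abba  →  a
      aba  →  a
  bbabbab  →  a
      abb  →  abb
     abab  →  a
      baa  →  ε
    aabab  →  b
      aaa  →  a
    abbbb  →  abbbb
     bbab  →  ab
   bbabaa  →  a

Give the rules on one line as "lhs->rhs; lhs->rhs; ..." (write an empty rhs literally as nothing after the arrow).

  | babbbbb => abbbbb
  | abba => aba => aa => a
  | aba => aa => a
  | bbabbab => babbab => abbab => abab => aab => ba => a

aa->a; aab->ba; ba->a; baa->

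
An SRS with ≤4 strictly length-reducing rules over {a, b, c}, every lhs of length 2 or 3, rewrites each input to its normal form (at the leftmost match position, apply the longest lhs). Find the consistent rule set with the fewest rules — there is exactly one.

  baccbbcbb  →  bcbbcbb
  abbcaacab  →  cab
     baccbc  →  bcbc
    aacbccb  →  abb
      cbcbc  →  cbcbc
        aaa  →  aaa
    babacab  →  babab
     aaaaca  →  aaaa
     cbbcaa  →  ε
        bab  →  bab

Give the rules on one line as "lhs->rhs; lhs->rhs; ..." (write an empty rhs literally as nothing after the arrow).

ac->; bca->c; cc->

  | baccbbcbb => bcbbcbb
  | abbcaacab => abcacab => accab => cab
  | baccbc => bcbc
  | aacbccb => abccb => abb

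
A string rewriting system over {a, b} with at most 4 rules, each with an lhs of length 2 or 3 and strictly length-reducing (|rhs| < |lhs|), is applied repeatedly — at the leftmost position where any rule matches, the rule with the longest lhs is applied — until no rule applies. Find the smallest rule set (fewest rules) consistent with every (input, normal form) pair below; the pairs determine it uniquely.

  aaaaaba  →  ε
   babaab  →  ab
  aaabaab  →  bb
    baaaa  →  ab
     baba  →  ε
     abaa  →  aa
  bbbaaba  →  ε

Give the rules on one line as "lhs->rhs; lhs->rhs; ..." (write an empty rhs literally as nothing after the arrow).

  | aaaaaba => abaaba => aaba => bba => ε
  | babaab => baab => ab
  | aaabaab => abbaab => aab => bb
  | baaaa => aaa => ab

aaa->ab; aab->bb; ba->; bba->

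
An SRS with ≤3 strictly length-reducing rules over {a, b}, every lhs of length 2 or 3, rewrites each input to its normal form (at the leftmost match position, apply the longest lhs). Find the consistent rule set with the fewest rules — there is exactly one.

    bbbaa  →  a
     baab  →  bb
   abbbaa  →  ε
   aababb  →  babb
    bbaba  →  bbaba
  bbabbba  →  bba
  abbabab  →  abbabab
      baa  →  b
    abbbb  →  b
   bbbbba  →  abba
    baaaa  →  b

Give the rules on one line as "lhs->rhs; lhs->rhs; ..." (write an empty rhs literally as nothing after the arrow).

aa->; bbb->a

  | bbbaa => aaa => a
  | baab => bb
  | abbbaa => aaaa => aa => ε
  | aababb => babb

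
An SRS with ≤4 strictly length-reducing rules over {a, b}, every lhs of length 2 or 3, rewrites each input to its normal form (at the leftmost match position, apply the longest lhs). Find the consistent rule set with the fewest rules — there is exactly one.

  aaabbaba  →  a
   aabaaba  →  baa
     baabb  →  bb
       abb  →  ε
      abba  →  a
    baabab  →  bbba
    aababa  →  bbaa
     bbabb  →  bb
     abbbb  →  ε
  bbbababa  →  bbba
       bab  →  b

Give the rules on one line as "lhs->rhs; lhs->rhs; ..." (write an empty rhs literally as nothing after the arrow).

aab->ba; ab->; abb->ab

  | aaabbaba => abababa => ababa => aba => a
  | aabaaba => baaaba => babaa => baa
  | baabb => bbab => bb
  | abb => ab => ε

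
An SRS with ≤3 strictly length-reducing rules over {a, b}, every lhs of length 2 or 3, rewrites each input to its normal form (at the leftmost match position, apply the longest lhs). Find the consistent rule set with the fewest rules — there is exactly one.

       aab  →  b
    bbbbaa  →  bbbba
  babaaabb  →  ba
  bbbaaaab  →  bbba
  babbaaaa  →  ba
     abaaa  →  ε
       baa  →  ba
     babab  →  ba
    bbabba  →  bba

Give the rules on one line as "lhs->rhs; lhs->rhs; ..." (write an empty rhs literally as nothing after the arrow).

aa->; ab->a; baa->ba

  | aab => b
  | bbbbaa => bbbba
  | babaaabb => baaaabb => baaabb => baabb => babb => bab => ba
  | bbbaaaab => bbbaaab => bbbaab => bbbab => bbba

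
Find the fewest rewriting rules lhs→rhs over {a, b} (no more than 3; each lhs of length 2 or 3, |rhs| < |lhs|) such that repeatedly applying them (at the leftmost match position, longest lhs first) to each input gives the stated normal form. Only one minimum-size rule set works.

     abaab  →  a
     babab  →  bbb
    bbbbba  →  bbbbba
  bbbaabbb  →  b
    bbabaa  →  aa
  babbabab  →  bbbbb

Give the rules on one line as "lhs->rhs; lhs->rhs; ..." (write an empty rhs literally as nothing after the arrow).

  | abaab => aab => a
  | babab => bbab => bbb
  | bbbbba
  | bbbaabbb => bbaabbb => baabbb => aabbb => abb => b

ab->; baa->aa; bab->bb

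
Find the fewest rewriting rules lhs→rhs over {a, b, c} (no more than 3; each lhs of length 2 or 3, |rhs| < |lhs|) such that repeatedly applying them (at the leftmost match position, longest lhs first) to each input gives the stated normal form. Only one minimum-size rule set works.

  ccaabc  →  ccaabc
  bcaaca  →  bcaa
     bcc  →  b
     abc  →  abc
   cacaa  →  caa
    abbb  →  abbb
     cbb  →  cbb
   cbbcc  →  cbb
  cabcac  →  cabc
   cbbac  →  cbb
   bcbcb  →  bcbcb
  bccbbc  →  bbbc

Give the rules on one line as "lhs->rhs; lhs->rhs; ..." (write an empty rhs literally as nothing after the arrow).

ac->; bcc->b

  | ccaabc
  | bcaaca => bcaa
  | bcc => b
  | abc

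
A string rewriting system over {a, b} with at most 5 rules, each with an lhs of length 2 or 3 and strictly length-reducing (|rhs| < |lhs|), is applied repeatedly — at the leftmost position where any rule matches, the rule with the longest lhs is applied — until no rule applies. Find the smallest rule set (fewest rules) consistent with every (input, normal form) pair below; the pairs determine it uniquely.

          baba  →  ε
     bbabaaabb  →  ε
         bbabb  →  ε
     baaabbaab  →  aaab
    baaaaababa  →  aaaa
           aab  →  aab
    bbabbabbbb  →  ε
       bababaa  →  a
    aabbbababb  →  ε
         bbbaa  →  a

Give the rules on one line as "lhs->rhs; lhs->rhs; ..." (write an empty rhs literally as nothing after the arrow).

abb->bb; ba->; bb->; bba->aa

  | baba => ba => ε
  | bbabaaabb => aabaaabb => aaaabb => aaabb => aabb => abb => bb => ε
  | bbabb => aabb => abb => bb => ε
  | baaabbaab => aabbaab => abbaab => bbaab => aaab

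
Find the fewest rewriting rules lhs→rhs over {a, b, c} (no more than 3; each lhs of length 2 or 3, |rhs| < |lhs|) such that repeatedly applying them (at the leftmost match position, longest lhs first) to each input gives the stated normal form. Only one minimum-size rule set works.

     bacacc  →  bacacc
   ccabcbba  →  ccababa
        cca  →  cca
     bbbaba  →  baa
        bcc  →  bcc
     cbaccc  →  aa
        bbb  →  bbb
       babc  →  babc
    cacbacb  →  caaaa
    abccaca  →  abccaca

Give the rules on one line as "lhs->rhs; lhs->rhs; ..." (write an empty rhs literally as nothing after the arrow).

  | bacacc
  | ccabcbba => ccababa
  | cca
  | bbbaba => bcba => baa

bba->c; cb->a; ccc->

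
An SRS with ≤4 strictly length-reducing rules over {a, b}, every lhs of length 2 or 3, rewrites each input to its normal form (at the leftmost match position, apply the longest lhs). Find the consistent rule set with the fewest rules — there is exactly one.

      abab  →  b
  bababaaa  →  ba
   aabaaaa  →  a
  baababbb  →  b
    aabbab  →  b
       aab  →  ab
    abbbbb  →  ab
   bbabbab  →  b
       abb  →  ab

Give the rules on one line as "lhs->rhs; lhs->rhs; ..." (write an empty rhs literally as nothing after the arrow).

  | abab => b
  | bababaaa => bbaaa => baaa => baa => ba
  | aabaaaa => abaaaa => aaa => aa => a
  | baababbb => bababbb => bbbb => bbb => bb => b

aa->a; aba->; bb->b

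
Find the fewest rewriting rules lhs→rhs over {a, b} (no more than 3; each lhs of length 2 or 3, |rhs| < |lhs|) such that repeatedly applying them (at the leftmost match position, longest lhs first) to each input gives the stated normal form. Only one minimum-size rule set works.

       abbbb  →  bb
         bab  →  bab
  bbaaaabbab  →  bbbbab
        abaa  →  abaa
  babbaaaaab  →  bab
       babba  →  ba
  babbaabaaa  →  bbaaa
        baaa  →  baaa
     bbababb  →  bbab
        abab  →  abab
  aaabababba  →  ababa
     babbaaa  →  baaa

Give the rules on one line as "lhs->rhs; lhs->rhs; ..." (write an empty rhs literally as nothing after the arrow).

  | abbbb => bb
  | bab
  | bbaaaabbab => bbaabbab => bbbbab
  | abaa

aab->b; abb->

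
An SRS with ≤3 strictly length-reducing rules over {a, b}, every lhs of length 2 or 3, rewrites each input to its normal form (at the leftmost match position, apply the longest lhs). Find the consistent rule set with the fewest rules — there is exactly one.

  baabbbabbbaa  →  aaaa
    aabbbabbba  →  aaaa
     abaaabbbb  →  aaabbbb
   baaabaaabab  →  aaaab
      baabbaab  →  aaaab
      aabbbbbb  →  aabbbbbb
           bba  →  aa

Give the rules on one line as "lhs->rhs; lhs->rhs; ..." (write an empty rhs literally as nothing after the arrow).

  | baabbbabbbaa => abbbabbbaa => abaabbbaa => aabbbaa => aabaaa => aaaa
  | aabbbabbba => aabaabbba => aaabbba => aaabaa => aaaa
  | abaaabbbb => aaabbbb
  | baaabaaabab => aabaaabab => aaaabab => aaaab

ba->; bba->aa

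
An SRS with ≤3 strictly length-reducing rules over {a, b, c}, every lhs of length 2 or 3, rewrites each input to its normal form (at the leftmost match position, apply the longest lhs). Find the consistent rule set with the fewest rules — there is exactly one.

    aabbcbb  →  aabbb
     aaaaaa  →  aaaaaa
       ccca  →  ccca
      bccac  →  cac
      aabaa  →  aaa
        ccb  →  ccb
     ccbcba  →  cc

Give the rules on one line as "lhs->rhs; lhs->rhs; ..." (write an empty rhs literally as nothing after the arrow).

  | aabbcbb => aabbb
  | aaaaaa
  | ccca
  | bccac => cac

ba->; bc->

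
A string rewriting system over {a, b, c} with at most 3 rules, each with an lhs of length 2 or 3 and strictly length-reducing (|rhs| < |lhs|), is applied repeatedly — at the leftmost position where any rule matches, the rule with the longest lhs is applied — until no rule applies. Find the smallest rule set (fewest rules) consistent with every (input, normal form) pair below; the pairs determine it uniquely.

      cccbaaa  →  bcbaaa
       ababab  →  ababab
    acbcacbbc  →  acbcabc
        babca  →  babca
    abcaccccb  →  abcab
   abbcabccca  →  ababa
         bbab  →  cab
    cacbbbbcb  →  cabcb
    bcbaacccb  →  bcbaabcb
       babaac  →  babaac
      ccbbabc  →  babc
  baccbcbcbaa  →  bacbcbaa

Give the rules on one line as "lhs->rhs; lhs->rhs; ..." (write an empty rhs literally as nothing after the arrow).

  | cccbaaa => bcbaaa
  | ababab
  | acbcacbbc => acbcaccc => acbcabc
  | babca

bb->c; cc->b; ccb->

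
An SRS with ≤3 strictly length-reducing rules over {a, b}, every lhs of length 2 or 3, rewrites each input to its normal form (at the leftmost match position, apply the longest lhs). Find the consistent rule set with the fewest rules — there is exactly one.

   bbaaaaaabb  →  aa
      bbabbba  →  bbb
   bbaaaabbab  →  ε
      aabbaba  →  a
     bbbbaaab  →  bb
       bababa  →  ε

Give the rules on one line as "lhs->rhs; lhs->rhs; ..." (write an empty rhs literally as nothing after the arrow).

  | bbaaaaaabb => baaaaabb => aaaabb => aaab => aa
  | bbabbba => bbbba => bbb
  | bbaaaabbab => baaabbab => aabbab => abab => ab => ε
  | aabbaba => ababa => aba => a

ab->; ba->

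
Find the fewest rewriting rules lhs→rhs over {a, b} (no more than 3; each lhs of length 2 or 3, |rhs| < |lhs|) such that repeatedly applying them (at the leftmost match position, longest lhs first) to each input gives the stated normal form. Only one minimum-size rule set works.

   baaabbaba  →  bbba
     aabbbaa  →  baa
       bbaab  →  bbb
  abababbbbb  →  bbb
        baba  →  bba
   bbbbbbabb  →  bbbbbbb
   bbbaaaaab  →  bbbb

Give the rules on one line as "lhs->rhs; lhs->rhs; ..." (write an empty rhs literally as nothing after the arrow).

ab->b; abb->ab

  | baaabbaba => baaababa => baababa => bababa => bbaba => bbba
  | aabbbaa => aabbaa => aabaa => abaa => baa
  | bbaab => bbab => bbb
  | abababbbbb => bababbbbb => bbabbbbb => bbabbbb => bbabbb => bbabb => bbab => bbb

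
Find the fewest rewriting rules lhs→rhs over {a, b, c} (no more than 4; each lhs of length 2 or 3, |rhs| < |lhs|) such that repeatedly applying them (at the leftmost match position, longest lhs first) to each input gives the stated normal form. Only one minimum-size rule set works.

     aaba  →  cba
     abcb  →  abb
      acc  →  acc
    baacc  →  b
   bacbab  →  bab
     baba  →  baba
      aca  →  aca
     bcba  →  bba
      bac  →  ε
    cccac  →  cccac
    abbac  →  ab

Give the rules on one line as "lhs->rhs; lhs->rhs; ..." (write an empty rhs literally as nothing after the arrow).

aa->c; bac->; bc->b

  | aaba => cba
  | abcb => abb
  | acc
  | baacc => bccc => bcc => bc => b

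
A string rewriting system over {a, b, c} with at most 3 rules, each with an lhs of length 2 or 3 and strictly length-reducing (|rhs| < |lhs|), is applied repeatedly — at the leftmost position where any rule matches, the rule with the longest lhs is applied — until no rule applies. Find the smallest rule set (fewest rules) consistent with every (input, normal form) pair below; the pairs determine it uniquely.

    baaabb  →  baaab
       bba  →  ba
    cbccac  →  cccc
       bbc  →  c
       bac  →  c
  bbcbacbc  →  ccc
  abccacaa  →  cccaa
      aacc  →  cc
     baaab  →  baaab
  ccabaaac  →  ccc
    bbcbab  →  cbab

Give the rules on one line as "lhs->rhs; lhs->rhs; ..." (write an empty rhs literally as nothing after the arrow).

ac->c; bb->b; bc->c

  | baaabb => baaab
  | bba => ba
  | cbccac => cccac => cccc
  | bbc => bc => c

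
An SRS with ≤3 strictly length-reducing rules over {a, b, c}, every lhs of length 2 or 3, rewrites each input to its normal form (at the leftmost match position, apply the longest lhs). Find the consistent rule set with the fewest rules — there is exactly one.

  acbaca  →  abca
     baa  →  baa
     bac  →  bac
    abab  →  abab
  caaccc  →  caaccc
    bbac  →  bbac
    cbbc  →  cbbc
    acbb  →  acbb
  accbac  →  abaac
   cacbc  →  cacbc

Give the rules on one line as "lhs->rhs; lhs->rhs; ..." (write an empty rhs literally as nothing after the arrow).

  | acbaca => abca
  | baa
  | bac
  | abab

cba->b; ccb->ba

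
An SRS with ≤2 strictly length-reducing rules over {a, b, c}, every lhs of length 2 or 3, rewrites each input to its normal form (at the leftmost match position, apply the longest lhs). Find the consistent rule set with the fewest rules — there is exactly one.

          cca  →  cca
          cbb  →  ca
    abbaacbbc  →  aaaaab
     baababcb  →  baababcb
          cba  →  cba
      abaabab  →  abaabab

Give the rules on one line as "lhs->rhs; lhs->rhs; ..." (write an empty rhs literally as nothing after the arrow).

  | cca
  | cbb => ca
  | abbaacbbc => aaaacbbc => aaaacac => aaaaab
  | baababcb

bb->a; cac->ab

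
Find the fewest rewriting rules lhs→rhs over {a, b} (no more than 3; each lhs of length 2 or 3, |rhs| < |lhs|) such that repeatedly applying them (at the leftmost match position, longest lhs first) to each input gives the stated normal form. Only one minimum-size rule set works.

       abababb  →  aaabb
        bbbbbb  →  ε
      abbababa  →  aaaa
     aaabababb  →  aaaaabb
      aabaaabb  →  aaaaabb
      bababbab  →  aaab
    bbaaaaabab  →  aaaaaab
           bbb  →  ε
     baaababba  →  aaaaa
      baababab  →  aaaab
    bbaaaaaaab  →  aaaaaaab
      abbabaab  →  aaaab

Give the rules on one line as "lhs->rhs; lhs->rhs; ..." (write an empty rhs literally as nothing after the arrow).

  | abababb => aababb => aaabb
  | bbbbbb => bbb => ε
  | abbababa => abababa => aababa => aaaba => aaaa
  | aaabababb => aaaababb => aaaaabb

ba->a; bbb->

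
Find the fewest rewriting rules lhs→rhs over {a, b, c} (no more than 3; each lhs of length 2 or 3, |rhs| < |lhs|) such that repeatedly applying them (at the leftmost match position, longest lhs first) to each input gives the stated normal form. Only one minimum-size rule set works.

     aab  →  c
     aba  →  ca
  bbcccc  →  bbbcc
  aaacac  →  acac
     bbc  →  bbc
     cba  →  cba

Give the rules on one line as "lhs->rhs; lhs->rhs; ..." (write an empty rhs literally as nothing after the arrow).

  | aab => ab => c
  | aba => ca
  | bbcccc => bbbcc
  | aaacac => aacac => acac

aa->a; ab->c; ccc->bc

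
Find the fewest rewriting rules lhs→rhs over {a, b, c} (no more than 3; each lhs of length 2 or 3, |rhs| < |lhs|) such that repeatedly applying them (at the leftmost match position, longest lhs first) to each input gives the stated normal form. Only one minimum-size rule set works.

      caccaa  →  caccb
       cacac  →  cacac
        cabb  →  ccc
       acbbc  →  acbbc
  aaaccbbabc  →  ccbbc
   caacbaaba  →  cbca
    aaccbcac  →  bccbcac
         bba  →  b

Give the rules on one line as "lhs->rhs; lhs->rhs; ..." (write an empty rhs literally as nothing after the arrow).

  | caccaa => caccb
  | cacac
  | cabb => ccc
  | acbbc

aa->b; abb->cc; ba->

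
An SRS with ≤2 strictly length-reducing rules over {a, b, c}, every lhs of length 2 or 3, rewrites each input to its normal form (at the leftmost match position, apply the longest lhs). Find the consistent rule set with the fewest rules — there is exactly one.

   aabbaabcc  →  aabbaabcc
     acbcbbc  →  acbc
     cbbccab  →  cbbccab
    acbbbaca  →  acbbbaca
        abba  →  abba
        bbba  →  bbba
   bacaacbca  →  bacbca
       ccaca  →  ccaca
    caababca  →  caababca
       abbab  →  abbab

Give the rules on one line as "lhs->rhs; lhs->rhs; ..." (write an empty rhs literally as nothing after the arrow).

aac->; bcb->

  | aabbaabcc
  | acbcbbc => acbc
  | cbbccab
  | acbbbaca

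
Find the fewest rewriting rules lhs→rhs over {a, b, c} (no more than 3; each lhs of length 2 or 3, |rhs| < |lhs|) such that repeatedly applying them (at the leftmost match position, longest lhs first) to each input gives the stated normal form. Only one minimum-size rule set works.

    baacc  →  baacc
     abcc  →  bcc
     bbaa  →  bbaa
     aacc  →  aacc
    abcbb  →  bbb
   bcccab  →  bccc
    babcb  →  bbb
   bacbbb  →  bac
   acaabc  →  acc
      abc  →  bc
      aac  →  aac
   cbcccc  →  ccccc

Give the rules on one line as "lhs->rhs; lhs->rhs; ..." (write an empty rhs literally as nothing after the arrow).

ab->b; bcb->bb; cb->c

  | baacc
  | abcc => bcc
  | bbaa
  | aacc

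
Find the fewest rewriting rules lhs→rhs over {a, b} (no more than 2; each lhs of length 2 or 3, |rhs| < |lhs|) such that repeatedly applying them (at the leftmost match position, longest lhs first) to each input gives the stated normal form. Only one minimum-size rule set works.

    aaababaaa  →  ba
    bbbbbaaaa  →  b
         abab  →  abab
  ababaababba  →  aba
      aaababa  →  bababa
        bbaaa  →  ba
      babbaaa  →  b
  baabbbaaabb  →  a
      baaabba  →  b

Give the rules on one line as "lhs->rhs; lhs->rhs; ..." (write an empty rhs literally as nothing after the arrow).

  | aaababaaa => bababaaa => bababba => babaa => babb => ba
  | bbbbbaaaa => bbbaaaa => baaaa => bbaa => aa => b
  | abab
  | ababaababba => ababbbabba => abababba => ababaa => ababb => aba

aa->b; bb->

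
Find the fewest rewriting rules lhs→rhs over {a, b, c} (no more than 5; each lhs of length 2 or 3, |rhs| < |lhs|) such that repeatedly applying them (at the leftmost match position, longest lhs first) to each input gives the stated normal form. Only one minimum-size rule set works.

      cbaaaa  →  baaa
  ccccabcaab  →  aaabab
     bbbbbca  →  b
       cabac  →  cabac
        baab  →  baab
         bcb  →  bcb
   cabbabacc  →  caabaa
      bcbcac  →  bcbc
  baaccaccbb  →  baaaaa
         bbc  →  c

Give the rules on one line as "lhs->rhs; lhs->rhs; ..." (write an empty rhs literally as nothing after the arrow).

bb->; bca->b; cba->b; cc->a

  | cbaaaa => baaa
  | ccccabcaab => accabcaab => aaabcaab => aaabab
  | bbbbbca => bbbca => bca => b
  | cabac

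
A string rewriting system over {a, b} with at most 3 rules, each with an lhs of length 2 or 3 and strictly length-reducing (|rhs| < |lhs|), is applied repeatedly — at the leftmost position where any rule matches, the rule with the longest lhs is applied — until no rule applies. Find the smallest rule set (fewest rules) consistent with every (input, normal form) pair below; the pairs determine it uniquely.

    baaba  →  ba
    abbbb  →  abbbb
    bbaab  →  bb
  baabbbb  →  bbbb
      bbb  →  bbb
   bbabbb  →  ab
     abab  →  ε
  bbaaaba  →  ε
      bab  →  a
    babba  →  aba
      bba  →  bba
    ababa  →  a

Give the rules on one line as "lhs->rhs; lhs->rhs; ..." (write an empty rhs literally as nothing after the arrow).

aa->; baa->; bab->a

  | baaba => ba
  | abbbb
  | bbaab => bb
  | baabbbb => bbbb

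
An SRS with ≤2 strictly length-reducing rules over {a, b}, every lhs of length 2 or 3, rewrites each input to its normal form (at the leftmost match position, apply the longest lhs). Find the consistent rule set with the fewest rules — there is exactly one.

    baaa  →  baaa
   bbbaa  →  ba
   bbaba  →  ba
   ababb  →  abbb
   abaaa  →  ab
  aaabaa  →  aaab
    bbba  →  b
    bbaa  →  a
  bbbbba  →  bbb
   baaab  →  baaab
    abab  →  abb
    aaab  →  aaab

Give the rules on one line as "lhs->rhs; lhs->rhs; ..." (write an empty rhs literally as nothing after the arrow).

aba->ab; bba->

  | baaa
  | bbbaa => ba
  | bbaba => ba
  | ababb => abbb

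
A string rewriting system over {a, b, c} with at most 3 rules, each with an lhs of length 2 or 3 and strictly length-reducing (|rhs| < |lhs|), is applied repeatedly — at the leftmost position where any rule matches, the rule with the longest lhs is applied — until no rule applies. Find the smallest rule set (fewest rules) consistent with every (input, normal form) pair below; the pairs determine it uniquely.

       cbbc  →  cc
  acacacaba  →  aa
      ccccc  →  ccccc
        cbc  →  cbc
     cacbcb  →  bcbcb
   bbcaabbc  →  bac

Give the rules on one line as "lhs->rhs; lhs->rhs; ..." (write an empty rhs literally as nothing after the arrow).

bb->; ca->b

  | cbbc => cc
  | acacacaba => abcacaba => abbcaba => acaba => abba => aa
  | ccccc
  | cbc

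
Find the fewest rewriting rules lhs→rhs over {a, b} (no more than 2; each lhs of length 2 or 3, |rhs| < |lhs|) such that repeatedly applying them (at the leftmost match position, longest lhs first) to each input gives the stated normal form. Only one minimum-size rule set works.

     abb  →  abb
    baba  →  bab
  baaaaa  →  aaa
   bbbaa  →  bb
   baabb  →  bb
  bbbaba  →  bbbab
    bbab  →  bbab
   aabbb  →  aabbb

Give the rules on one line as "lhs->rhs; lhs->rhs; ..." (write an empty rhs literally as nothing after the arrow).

aba->ab; baa->

  | abb
  | baba => bab
  | baaaaa => aaa
  | bbbaa => bb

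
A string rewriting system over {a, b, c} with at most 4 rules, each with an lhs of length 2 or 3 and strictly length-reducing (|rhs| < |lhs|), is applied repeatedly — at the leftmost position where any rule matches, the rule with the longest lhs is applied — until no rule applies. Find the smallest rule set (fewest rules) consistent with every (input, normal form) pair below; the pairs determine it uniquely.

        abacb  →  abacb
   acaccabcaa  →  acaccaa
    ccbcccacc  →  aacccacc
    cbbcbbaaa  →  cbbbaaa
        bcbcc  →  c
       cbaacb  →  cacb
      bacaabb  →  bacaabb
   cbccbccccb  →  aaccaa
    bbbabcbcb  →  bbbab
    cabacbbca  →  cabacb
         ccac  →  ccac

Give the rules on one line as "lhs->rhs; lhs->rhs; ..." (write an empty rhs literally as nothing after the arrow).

  | abacb
  | acaccabcaa => acaccaa
  | ccbcccacc => aacccacc
  | cbbcbbaaa => cbbbaaa

bc->; bca->; cba->c; ccb->aa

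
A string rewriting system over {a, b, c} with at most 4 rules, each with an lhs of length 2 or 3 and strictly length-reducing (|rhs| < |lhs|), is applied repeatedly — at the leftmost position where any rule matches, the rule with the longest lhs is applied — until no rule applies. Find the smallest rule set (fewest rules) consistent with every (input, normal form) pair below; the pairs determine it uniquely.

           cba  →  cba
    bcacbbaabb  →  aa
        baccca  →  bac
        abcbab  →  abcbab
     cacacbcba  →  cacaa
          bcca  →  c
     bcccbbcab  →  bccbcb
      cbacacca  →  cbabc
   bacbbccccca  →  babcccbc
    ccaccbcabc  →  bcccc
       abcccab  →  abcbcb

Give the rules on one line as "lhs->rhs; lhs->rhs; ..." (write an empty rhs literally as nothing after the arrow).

  | cba
  | bcacbbaabb => bcabaabb => bbaabb => aabb => aa
  | baccca => bacbc => bac
  | abcbab

acb->a; bb->; cab->b; cca->bc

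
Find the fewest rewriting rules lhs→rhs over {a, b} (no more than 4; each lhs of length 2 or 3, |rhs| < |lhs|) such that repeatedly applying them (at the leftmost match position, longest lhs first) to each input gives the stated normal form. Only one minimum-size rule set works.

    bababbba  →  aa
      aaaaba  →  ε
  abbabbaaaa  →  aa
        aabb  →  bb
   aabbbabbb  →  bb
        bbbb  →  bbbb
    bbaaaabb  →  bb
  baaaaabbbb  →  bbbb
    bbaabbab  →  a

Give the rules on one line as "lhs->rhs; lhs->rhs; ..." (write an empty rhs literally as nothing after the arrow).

  | bababbba => baabbba => abbba => abba => aba => aa
  | aaaaba => aaba => ba => ε
  | abbabbaaaa => ababbaaaa => aabbaaaa => bbaaaa => baaa => aa
  | aabb => bb

aab->b; ab->a; ba->; bab->ba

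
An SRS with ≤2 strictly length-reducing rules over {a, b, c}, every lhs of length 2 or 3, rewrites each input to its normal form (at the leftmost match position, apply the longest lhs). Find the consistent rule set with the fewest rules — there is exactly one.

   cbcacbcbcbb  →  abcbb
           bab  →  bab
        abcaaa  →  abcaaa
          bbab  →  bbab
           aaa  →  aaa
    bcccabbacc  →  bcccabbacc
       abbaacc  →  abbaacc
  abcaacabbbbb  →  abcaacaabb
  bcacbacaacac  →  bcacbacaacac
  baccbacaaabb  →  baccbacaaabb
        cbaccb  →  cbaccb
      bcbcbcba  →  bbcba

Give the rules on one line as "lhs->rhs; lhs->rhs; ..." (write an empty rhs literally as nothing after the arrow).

  | cbcacbcbcbb => acbcbcbb => abcbb
  | bab
  | abcaaa
  | bbab

bbb->a; cbc->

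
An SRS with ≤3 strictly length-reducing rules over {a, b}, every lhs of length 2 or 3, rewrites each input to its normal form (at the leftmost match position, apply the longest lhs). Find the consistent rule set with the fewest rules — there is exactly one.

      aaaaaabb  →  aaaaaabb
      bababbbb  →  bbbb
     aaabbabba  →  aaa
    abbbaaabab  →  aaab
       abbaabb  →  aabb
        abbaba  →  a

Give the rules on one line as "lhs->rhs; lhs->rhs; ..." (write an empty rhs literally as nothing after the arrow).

  | aaaaaabb
  | bababbbb => babbbb => bbbb
  | aaabbabba => aaababba => aaabba => aaaba => aaa
  | abbbaaabab => abbaaabab => abaaabab => aaabab => aaab

ba->; bba->ba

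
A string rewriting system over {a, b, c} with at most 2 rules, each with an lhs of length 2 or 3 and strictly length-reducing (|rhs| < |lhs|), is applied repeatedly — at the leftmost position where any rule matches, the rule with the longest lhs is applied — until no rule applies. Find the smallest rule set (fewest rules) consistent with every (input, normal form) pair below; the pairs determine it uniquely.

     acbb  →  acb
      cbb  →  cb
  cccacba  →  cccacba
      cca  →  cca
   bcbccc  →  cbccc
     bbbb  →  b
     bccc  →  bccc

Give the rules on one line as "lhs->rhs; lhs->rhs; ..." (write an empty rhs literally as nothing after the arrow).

  | acbb => acb
  | cbb => cb
  | cccacba
  | cca

bb->b; bcb->cb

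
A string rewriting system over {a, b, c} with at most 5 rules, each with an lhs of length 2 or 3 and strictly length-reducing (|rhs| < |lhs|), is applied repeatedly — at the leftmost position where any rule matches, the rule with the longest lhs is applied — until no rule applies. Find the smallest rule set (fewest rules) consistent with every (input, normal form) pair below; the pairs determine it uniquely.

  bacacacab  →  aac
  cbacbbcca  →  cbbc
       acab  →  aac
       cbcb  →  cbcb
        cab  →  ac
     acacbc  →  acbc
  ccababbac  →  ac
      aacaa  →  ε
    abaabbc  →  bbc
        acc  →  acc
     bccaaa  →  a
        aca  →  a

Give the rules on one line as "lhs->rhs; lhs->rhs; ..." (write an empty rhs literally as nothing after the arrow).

aaa->; ba->a; ca->; cab->ac

  | bacacacab => acacacab => acacab => acab => aac
  | cbacbbcca => cacbbcca => cbbcca => cbbc
  | acab => aac
  | cbcb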